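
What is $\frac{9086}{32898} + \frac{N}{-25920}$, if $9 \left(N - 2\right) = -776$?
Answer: $\frac{178709897}{639537120} \approx 0.27944$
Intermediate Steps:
$N = - \frac{758}{9}$ ($N = 2 + \frac{1}{9} \left(-776\right) = 2 - \frac{776}{9} = - \frac{758}{9} \approx -84.222$)
$\frac{9086}{32898} + \frac{N}{-25920} = \frac{9086}{32898} - \frac{758}{9 \left(-25920\right)} = 9086 \cdot \frac{1}{32898} - - \frac{379}{116640} = \frac{4543}{16449} + \frac{379}{116640} = \frac{178709897}{639537120}$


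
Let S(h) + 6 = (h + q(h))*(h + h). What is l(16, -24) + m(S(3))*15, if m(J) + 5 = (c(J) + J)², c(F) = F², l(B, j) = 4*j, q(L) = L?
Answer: 12973329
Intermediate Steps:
S(h) = -6 + 4*h² (S(h) = -6 + (h + h)*(h + h) = -6 + (2*h)*(2*h) = -6 + 4*h²)
m(J) = -5 + (J + J²)² (m(J) = -5 + (J² + J)² = -5 + (J + J²)²)
l(16, -24) + m(S(3))*15 = 4*(-24) + (-5 + (-6 + 4*3²)²*(1 + (-6 + 4*3²))²)*15 = -96 + (-5 + (-6 + 4*9)²*(1 + (-6 + 4*9))²)*15 = -96 + (-5 + (-6 + 36)²*(1 + (-6 + 36))²)*15 = -96 + (-5 + 30²*(1 + 30)²)*15 = -96 + (-5 + 900*31²)*15 = -96 + (-5 + 900*961)*15 = -96 + (-5 + 864900)*15 = -96 + 864895*15 = -96 + 12973425 = 12973329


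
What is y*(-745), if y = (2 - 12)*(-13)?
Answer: -96850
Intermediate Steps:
y = 130 (y = -10*(-13) = 130)
y*(-745) = 130*(-745) = -96850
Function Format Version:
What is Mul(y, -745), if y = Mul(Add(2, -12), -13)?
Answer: -96850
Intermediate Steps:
y = 130 (y = Mul(-10, -13) = 130)
Mul(y, -745) = Mul(130, -745) = -96850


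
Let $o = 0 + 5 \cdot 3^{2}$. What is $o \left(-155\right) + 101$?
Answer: $-6874$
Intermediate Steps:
$o = 45$ ($o = 0 + 5 \cdot 9 = 0 + 45 = 45$)
$o \left(-155\right) + 101 = 45 \left(-155\right) + 101 = -6975 + 101 = -6874$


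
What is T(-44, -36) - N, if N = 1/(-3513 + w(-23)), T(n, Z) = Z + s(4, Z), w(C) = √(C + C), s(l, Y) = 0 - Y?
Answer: 3513/12341215 + I*√46/12341215 ≈ 0.00028466 + 5.4957e-7*I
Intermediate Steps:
s(l, Y) = -Y
w(C) = √2*√C (w(C) = √(2*C) = √2*√C)
T(n, Z) = 0 (T(n, Z) = Z - Z = 0)
N = 1/(-3513 + I*√46) (N = 1/(-3513 + √2*√(-23)) = 1/(-3513 + √2*(I*√23)) = 1/(-3513 + I*√46) ≈ -0.00028466 - 5.496e-7*I)
T(-44, -36) - N = 0 - (-3513/12341215 - I*√46/12341215) = 0 + (3513/12341215 + I*√46/12341215) = 3513/12341215 + I*√46/12341215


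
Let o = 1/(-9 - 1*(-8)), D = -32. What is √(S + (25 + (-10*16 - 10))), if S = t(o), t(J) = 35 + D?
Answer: I*√142 ≈ 11.916*I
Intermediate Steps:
o = -1 (o = 1/(-9 + 8) = 1/(-1) = -1)
t(J) = 3 (t(J) = 35 - 32 = 3)
S = 3
√(S + (25 + (-10*16 - 10))) = √(3 + (25 + (-10*16 - 10))) = √(3 + (25 + (-160 - 10))) = √(3 + (25 - 170)) = √(3 - 145) = √(-142) = I*√142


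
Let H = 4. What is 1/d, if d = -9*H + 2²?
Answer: -1/32 ≈ -0.031250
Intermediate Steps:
d = -32 (d = -9*4 + 2² = -36 + 4 = -32)
1/d = 1/(-32) = -1/32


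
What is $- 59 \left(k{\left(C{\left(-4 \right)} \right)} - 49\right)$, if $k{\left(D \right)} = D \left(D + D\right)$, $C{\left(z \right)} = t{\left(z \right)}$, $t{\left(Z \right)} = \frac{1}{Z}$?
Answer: $\frac{23069}{8} \approx 2883.6$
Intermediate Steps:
$C{\left(z \right)} = \frac{1}{z}$
$k{\left(D \right)} = 2 D^{2}$ ($k{\left(D \right)} = D 2 D = 2 D^{2}$)
$- 59 \left(k{\left(C{\left(-4 \right)} \right)} - 49\right) = - 59 \left(2 \left(\frac{1}{-4}\right)^{2} - 49\right) = - 59 \left(2 \left(- \frac{1}{4}\right)^{2} - 49\right) = - 59 \left(2 \cdot \frac{1}{16} - 49\right) = - 59 \left(\frac{1}{8} - 49\right) = \left(-59\right) \left(- \frac{391}{8}\right) = \frac{23069}{8}$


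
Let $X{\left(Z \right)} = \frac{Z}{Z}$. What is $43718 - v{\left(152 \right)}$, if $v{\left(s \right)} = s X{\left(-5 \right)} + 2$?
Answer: $43564$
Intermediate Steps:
$X{\left(Z \right)} = 1$
$v{\left(s \right)} = 2 + s$ ($v{\left(s \right)} = s 1 + 2 = s + 2 = 2 + s$)
$43718 - v{\left(152 \right)} = 43718 - \left(2 + 152\right) = 43718 - 154 = 43564$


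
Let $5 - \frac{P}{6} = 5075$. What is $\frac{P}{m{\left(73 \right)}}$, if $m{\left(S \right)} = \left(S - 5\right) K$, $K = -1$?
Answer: $\frac{7605}{17} \approx 447.35$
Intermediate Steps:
$m{\left(S \right)} = 5 - S$ ($m{\left(S \right)} = \left(S - 5\right) \left(-1\right) = \left(-5 + S\right) \left(-1\right) = 5 - S$)
$P = -30420$ ($P = 30 - 30450 = -30420$)
$\frac{P}{m{\left(73 \right)}} = - \frac{30420}{5 - 73} = - \frac{30420}{-68} = \left(-30420\right) \left(- \frac{1}{68}\right) = \frac{7605}{17}$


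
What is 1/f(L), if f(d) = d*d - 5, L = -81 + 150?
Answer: 1/4756 ≈ 0.00021026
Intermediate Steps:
L = 69
f(d) = -5 + d**2 (f(d) = d**2 - 5 = -5 + d**2)
1/f(L) = 1/(-5 + 69**2) = 1/(-5 + 4761) = 1/4756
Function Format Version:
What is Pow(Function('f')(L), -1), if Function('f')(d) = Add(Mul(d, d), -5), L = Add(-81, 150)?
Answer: Rational(1, 4756) ≈ 0.00021026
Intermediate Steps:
L = 69
Function('f')(d) = Add(-5, Pow(d, 2)) (Function('f')(d) = Add(Pow(d, 2), -5) = Add(-5, Pow(d, 2)))
Pow(Function('f')(L), -1) = Pow(Add(-5, Pow(69, 2)), -1) = Pow(Add(-5, 4761), -1) = Pow(4756, -1) = Rational(1, 4756)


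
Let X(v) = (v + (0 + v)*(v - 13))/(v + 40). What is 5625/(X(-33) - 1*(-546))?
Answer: 13125/1769 ≈ 7.4194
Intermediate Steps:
X(v) = (v + v*(-13 + v))/(40 + v)
5625/(X(-33) - 1*(-546)) = 5625/(-33*(-12 - 33)/(40 - 33) - 1*(-546)) = 5625/(-33*(-45)/7 + 546) = 5625/(-33*⅐*(-45) + 546) = 5625/(1485/7 + 546) = 5625/(5307/7) = 5625*(7/5307) = 13125/1769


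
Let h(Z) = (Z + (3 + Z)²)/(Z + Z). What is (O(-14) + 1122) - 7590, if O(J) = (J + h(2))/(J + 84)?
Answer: -1811069/280 ≈ -6468.1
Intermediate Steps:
h(Z) = (Z + (3 + Z)²)/(2*Z) (h(Z) = (Z + (3 + Z)²)/((2*Z)) = (Z + (3 + Z)²)*(1/(2*Z)) = (Z + (3 + Z)²)/(2*Z))
O(J) = (27/4 + J)/(84 + J) (O(J) = (J + (½)*(2 + (3 + 2)²)/2)/(J + 84) = (J + (½)*(½)*(2 + 5²))/(84 + J) = (J + (½)*(½)*(2 + 25))/(84 + J) = (J + (½)*(½)*27)/(84 + J) = (J + 27/4)/(84 + J) = (27/4 + J)/(84 + J))
(O(-14) + 1122) - 7590 = ((27/4 - 14)/(84 - 14) + 1122) - 7590 = (-29/4/70 + 1122) - 7590 = ((1/70)*(-29/4) + 1122) - 7590 = (-29/280 + 1122) - 7590 = 314131/280 - 7590 = -1811069/280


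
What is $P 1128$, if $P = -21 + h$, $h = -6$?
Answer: $-30456$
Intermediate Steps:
$P = -27$ ($P = -21 - 6 = -27$)
$P 1128 = \left(-27\right) 1128 = -30456$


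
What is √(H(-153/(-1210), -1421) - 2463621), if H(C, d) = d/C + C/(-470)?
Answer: 7*I*√3511363696839259/263670 ≈ 1573.2*I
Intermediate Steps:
H(C, d) = -C/470 + d/C (H(C, d) = d/C + C*(-1/470) = d/C - C/470 = -C/470 + d/C)
√(H(-153/(-1210), -1421) - 2463621) = √((-(-153)/(470*(-1210)) - 1421/((-153/(-1210)))) - 2463621) = √((-(-153)*(-1)/(470*1210) - 1421/((-153*(-1/1210)))) - 2463621) = √((-1/470*153/1210 - 1421/153/1210) - 2463621) = √((-153/568700 - 1421*1210/153) - 2463621) = √((-153/568700 - 1719410/153) - 2463621) = √(-977828490409/87011100 - 2463621) = √(-215340201683509/87011100) = 7*I*√3511363696839259/263670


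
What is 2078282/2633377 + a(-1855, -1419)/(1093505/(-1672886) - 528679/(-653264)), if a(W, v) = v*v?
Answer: 2897363150306669069427778/223932172154832149 ≈ 1.2939e+7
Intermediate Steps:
a(W, v) = v**2
2078282/2633377 + a(-1855, -1419)/(1093505/(-1672886) - 528679/(-653264)) = 2078282/2633377 + (-1419)**2/(1093505/(-1672886) - 528679/(-653264)) = 2078282*(1/2633377) + 2013561/(1093505*(-1/1672886) - 528679*(-1/653264)) = 2078282/2633377 + 2013561/(-1093505/1672886 + 528679/653264) = 2078282/2633377 + 2013561/(85036123637/546418099952) = 2078282/2633377 + 2013561*(546418099952/85036123637) = 2078282/2633377 + 1100246175757449072/85036123637 = 2897363150306669069427778/223932172154832149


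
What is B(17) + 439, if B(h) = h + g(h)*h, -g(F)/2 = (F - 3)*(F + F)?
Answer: -15728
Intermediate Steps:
g(F) = -4*F*(-3 + F) (g(F) = -2*(F - 3)*(F + F) = -2*(-3 + F)*2*F = -4*F*(-3 + F))
B(h) = h + 4*h**2*(3 - h) (B(h) = h + (4*h*(3 - h))*h = h + 4*h**2*(3 - h))
B(17) + 439 = -1*17*(-1 + 4*17*(-3 + 17)) + 439 = -1*17*(-1 + 4*17*14) + 439 = -1*17*(-1 + 952) + 439 = -1*17*951 + 439 = -16167 + 439 = -15728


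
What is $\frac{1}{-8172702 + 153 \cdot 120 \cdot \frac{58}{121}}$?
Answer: $- \frac{121}{987832062} \approx -1.2249 \cdot 10^{-7}$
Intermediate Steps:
$\frac{1}{-8172702 + 153 \cdot 120 \cdot \frac{58}{121}} = \frac{1}{-8172702 + 18360 \cdot 58 \cdot \frac{1}{121}} = \frac{1}{-8172702 + 18360 \cdot \frac{58}{121}} = \frac{1}{-8172702 + \frac{1064880}{121}} = \frac{1}{- \frac{987832062}{121}} = - \frac{121}{987832062}$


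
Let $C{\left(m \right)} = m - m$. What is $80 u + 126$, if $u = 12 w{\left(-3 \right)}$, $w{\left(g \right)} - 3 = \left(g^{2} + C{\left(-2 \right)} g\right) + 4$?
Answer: $15486$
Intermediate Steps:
$C{\left(m \right)} = 0$
$w{\left(g \right)} = 7 + g^{2}$ ($w{\left(g \right)} = 3 + \left(\left(g^{2} + 0 g\right) + 4\right) = 3 + \left(\left(g^{2} + 0\right) + 4\right) = 3 + \left(g^{2} + 4\right) = 3 + \left(4 + g^{2}\right) = 7 + g^{2}$)
$u = 192$ ($u = 12 \left(7 + \left(-3\right)^{2}\right) = 12 \left(7 + 9\right) = 12 \cdot 16 = 192$)
$80 u + 126 = 80 \cdot 192 + 126 = 15360 + 126 = 15486$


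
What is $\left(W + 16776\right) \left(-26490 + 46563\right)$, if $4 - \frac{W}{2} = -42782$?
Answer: $2054431404$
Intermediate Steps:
$W = 85572$ ($W = 8 - -85564 = 8 + 85564 = 85572$)
$\left(W + 16776\right) \left(-26490 + 46563\right) = \left(85572 + 16776\right) \left(-26490 + 46563\right) = 102348 \cdot 20073 = 2054431404$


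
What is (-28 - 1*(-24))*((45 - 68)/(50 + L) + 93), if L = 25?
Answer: -27808/75 ≈ -370.77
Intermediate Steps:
(-28 - 1*(-24))*((45 - 68)/(50 + L) + 93) = (-28 - 1*(-24))*((45 - 68)/(50 + 25) + 93) = (-28 + 24)*(-23/75 + 93) = -4*(-23*1/75 + 93) = -4*(-23/75 + 93) = -4*6952/75 = -27808/75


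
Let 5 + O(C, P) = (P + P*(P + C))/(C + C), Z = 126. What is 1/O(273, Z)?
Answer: 13/1135 ≈ 0.011454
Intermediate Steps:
O(C, P) = -5 + (P + P*(C + P))/(2*C) (O(C, P) = -5 + (P + P*(P + C))/(C + C) = -5 + (P + P*(C + P))/((2*C)) = -5 + (P + P*(C + P))*(1/(2*C)) = -5 + (P + P*(C + P))/(2*C))
1/O(273, Z) = 1/((½)*(126 + 126² + 273*(-10 + 126))/273) = 1/((½)*(1/273)*(126 + 15876 + 273*116)) = 1/((½)*(1/273)*(126 + 15876 + 31668)) = 1/((½)*(1/273)*47670) = 1/(1135/13) = 13/1135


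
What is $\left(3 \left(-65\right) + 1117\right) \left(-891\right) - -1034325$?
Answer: $212823$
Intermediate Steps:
$\left(3 \left(-65\right) + 1117\right) \left(-891\right) - -1034325 = \left(-195 + 1117\right) \left(-891\right) + 1034325 = 922 \left(-891\right) + 1034325 = -821502 + 1034325 = 212823$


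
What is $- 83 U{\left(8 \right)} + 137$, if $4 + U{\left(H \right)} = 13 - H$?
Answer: $54$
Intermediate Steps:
$U{\left(H \right)} = 9 - H$ ($U{\left(H \right)} = -4 - \left(-13 + H\right) = 9 - H$)
$- 83 U{\left(8 \right)} + 137 = - 83 \left(9 - 8\right) + 137 = \left(-83\right) 1 + 137 = -83 + 137 = 54$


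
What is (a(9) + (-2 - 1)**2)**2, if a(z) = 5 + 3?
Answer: 289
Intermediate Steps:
a(z) = 8
(a(9) + (-2 - 1)**2)**2 = (8 + (-2 - 1)**2)**2 = (8 + (-3)**2)**2 = (8 + 9)**2 = 17**2 = 289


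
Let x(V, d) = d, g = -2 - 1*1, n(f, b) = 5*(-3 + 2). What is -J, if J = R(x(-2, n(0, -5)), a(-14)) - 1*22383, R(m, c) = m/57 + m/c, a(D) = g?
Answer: 425247/19 ≈ 22381.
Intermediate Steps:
n(f, b) = -5 (n(f, b) = 5*(-1) = -5)
g = -3 (g = -2 - 1 = -3)
a(D) = -3
R(m, c) = m/57 + m/c (R(m, c) = m*(1/57) + m/c = m/57 + m/c)
J = -425247/19 (J = ((1/57)*(-5) - 5/(-3)) - 1*22383 = (-5/57 - 5*(-1/3)) - 22383 = (-5/57 + 5/3) - 22383 = 30/19 - 22383 = -425247/19 ≈ -22381.)
-J = -1*(-425247/19) = 425247/19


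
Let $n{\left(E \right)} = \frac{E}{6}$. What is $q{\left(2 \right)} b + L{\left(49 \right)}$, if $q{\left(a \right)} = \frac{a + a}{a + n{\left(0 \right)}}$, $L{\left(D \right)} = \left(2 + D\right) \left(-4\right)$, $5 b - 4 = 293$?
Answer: $- \frac{426}{5} \approx -85.2$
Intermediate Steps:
$b = \frac{297}{5}$ ($b = \frac{4}{5} + \frac{1}{5} \cdot 293 = \frac{4}{5} + \frac{293}{5} = \frac{297}{5} \approx 59.4$)
$n{\left(E \right)} = \frac{E}{6}$ ($n{\left(E \right)} = E \frac{1}{6} = \frac{E}{6}$)
$L{\left(D \right)} = -8 - 4 D$
$q{\left(a \right)} = 2$ ($q{\left(a \right)} = \frac{a + a}{a + \frac{1}{6} \cdot 0} = \frac{2 a}{a + 0} = \frac{2 a}{a} = 2$)
$q{\left(2 \right)} b + L{\left(49 \right)} = 2 \cdot \frac{297}{5} - 204 = \frac{594}{5} - 204 = - \frac{426}{5}$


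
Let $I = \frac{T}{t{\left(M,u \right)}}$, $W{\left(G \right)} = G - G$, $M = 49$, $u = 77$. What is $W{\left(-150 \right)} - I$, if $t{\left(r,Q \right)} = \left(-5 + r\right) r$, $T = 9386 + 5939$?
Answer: $- \frac{15325}{2156} \approx -7.1081$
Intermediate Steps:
$W{\left(G \right)} = 0$
$T = 15325$
$t{\left(r,Q \right)} = r \left(-5 + r\right)$
$I = \frac{15325}{2156}$ ($I = \frac{15325}{49 \left(-5 + 49\right)} = \frac{15325}{49 \cdot 44} = \frac{15325}{2156} \approx 7.1081$)
$W{\left(-150 \right)} - I = 0 - \frac{15325}{2156} = - \frac{15325}{2156}$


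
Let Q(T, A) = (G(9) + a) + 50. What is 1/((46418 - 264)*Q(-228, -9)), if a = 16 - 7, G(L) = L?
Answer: 1/3138472 ≈ 3.1863e-7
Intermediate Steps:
a = 9
Q(T, A) = 68 (Q(T, A) = (9 + 9) + 50 = 18 + 50 = 68)
1/((46418 - 264)*Q(-228, -9)) = 1/((46418 - 264)*68) = (1/68)/46154 = (1/46154)*(1/68) = 1/3138472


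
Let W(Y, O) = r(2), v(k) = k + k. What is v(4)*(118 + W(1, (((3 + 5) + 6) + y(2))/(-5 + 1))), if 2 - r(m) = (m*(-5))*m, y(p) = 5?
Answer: 1120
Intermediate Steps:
v(k) = 2*k
r(m) = 2 + 5*m² (r(m) = 2 - m*(-5)*m = 2 - (-5*m)*m = 2 - (-5)*m² = 2 + 5*m²)
W(Y, O) = 22 (W(Y, O) = 2 + 5*2² = 2 + 5*4 = 2 + 20 = 22)
v(4)*(118 + W(1, (((3 + 5) + 6) + y(2))/(-5 + 1))) = (2*4)*(118 + 22) = 8*140 = 1120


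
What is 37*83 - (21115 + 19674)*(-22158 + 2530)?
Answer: 800609563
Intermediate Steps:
37*83 - (21115 + 19674)*(-22158 + 2530) = 3071 - 40789*(-19628) = 3071 - 1*(-800606492) = 3071 + 800606492 = 800609563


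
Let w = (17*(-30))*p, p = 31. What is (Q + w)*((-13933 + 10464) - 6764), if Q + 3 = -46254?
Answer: 635131611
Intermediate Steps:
Q = -46257 (Q = -3 - 46254 = -46257)
w = -15810 (w = (17*(-30))*31 = -510*31 = -15810)
(Q + w)*((-13933 + 10464) - 6764) = (-46257 - 15810)*((-13933 + 10464) - 6764) = -62067*(-3469 - 6764) = -62067*(-10233) = 635131611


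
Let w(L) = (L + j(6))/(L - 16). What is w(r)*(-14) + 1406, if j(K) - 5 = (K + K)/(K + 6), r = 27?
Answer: 1364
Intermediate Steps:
j(K) = 5 + 2*K/(6 + K) (j(K) = 5 + (K + K)/(K + 6) = 5 + (2*K)/(6 + K) = 5 + 2*K/(6 + K))
w(L) = (6 + L)/(-16 + L) (w(L) = (L + (30 + 7*6)/(6 + 6))/(L - 16) = (L + (30 + 42)/12)/(-16 + L) = (L + (1/12)*72)/(-16 + L) = (L + 6)/(-16 + L) = (6 + L)/(-16 + L))
w(r)*(-14) + 1406 = ((6 + 27)/(-16 + 27))*(-14) + 1406 = (33/11)*(-14) + 1406 = ((1/11)*33)*(-14) + 1406 = 3*(-14) + 1406 = -42 + 1406 = 1364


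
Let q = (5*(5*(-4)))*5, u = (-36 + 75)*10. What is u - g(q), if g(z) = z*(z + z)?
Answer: -499610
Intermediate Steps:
u = 390 (u = 39*10 = 390)
q = -500 (q = (5*(-20))*5 = -100*5 = -500)
g(z) = 2*z² (g(z) = z*(2*z) = 2*z²)
u - g(q) = 390 - 2*(-500)² = 390 - 2*250000 = 390 - 1*500000 = 390 - 500000 = -499610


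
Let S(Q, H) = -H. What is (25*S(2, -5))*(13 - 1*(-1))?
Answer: 1750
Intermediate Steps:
(25*S(2, -5))*(13 - 1*(-1)) = (25*(-1*(-5)))*(13 - 1*(-1)) = (25*5)*(13 + 1) = 125*14 = 1750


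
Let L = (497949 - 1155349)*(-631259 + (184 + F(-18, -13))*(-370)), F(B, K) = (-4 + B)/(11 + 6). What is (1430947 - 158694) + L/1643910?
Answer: 4336530185711/2794647 ≈ 1.5517e+6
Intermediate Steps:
F(B, K) = -4/17 + B/17 (F(B, K) = (-4 + B)/17 = (-4 + B)*(1/17) = -4/17 + B/17)
L = 7810321560200/17 (L = (497949 - 1155349)*(-631259 + (184 + (-4/17 + (1/17)*(-18)))*(-370)) = -657400*(-631259 + (184 + (-4/17 - 18/17))*(-370)) = -657400*(-631259 + (184 - 22/17)*(-370)) = -657400*(-631259 + (3106/17)*(-370)) = -657400*(-631259 - 1149220/17) = -657400*(-11880623/17) = 7810321560200/17 ≈ 4.5943e+11)
(1430947 - 158694) + L/1643910 = (1430947 - 158694) + (7810321560200/17)/1643910 = 1272253 + (7810321560200/17)*(1/1643910) = 1272253 + 781032156020/2794647 = 4336530185711/2794647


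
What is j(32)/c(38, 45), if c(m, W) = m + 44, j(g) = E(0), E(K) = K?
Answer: 0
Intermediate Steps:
j(g) = 0
c(m, W) = 44 + m
j(32)/c(38, 45) = 0/(44 + 38) = 0/82 = 0*(1/82) = 0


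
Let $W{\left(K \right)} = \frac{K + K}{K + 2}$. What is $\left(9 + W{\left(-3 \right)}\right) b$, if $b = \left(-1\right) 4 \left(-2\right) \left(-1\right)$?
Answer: $-120$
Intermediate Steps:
$W{\left(K \right)} = \frac{2 K}{2 + K}$
$b = -8$ ($b = \left(-4\right) \left(-2\right) \left(-1\right) = 8 \left(-1\right) = -8$)
$\left(9 + W{\left(-3 \right)}\right) b = \left(9 + 2 \left(-3\right) \frac{1}{2 - 3}\right) \left(-8\right) = \left(9 + 2 \left(-3\right) \frac{1}{-1}\right) \left(-8\right) = \left(9 + 2 \left(-3\right) \left(-1\right)\right) \left(-8\right) = \left(9 + 6\right) \left(-8\right) = 15 \left(-8\right) = -120$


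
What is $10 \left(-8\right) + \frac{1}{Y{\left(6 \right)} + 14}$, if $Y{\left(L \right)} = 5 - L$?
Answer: $- \frac{1039}{13} \approx -79.923$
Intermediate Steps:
$10 \left(-8\right) + \frac{1}{Y{\left(6 \right)} + 14} = 10 \left(-8\right) + \frac{1}{\left(5 - 6\right) + 14} = -80 + \frac{1}{\left(5 - 6\right) + 14} = -80 + \frac{1}{-1 + 14} = -80 + \frac{1}{13} = - \frac{1039}{13}$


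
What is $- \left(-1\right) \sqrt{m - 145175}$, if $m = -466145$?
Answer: $2 i \sqrt{152830} \approx 781.87 i$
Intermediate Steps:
$- \left(-1\right) \sqrt{m - 145175} = - \left(-1\right) \sqrt{-466145 - 145175} = - \left(-1\right) \sqrt{-611320} = - \left(-1\right) 2 i \sqrt{152830} = - \left(-2\right) i \sqrt{152830} = 2 i \sqrt{152830}$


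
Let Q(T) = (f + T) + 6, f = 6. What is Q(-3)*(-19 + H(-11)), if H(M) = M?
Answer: -270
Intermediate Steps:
Q(T) = 12 + T (Q(T) = (6 + T) + 6 = 12 + T)
Q(-3)*(-19 + H(-11)) = (12 - 3)*(-19 - 11) = 9*(-30) = -270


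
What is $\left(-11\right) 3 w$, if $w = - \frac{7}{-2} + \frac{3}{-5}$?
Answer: $- \frac{957}{10} \approx -95.7$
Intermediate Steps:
$w = \frac{29}{10}$ ($w = \left(-7\right) \left(- \frac{1}{2}\right) + 3 \left(- \frac{1}{5}\right) = \frac{7}{2} - \frac{3}{5} = \frac{29}{10} \approx 2.9$)
$\left(-11\right) 3 w = \left(-11\right) 3 \cdot \frac{29}{10} = \left(-33\right) \frac{29}{10} = - \frac{957}{10}$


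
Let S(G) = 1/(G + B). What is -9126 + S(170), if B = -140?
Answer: -273779/30 ≈ -9126.0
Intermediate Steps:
S(G) = 1/(-140 + G) (S(G) = 1/(G - 140) = 1/(-140 + G))
-9126 + S(170) = -9126 + 1/(-140 + 170) = -9126 + 1/30 = -273779/30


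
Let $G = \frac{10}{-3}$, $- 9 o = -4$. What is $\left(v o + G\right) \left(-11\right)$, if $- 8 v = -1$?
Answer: $\frac{649}{18} \approx 36.056$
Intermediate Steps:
$o = \frac{4}{9}$ ($o = \left(- \frac{1}{9}\right) \left(-4\right) = \frac{4}{9} \approx 0.44444$)
$v = \frac{1}{8}$ ($v = \left(- \frac{1}{8}\right) \left(-1\right) = \frac{1}{8} \approx 0.125$)
$G = - \frac{10}{3}$ ($G = 10 \left(- \frac{1}{3}\right) = - \frac{10}{3} \approx -3.3333$)
$\left(v o + G\right) \left(-11\right) = \left(\frac{1}{8} \cdot \frac{4}{9} - \frac{10}{3}\right) \left(-11\right) = \left(\frac{1}{18} - \frac{10}{3}\right) \left(-11\right) = \left(- \frac{59}{18}\right) \left(-11\right) = \frac{649}{18}$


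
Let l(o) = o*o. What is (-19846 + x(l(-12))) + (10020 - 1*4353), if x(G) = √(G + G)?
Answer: -14179 + 12*√2 ≈ -14162.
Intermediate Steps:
l(o) = o²
x(G) = √2*√G (x(G) = √(2*G) = √2*√G)
(-19846 + x(l(-12))) + (10020 - 1*4353) = (-19846 + √2*√((-12)²)) + (10020 - 1*4353) = (-19846 + √2*√144) + (10020 - 4353) = (-19846 + √2*12) + 5667 = (-19846 + 12*√2) + 5667 = -14179 + 12*√2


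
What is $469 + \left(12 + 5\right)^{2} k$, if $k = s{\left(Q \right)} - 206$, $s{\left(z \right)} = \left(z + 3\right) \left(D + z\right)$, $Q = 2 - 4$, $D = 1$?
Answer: $-59354$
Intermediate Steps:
$Q = -2$
$s{\left(z \right)} = \left(1 + z\right) \left(3 + z\right)$ ($s{\left(z \right)} = \left(z + 3\right) \left(1 + z\right) = \left(3 + z\right) \left(1 + z\right) = \left(1 + z\right) \left(3 + z\right)$)
$k = -207$ ($k = \left(3 + \left(-2\right)^{2} + 4 \left(-2\right)\right) - 206 = \left(3 + 4 - 8\right) - 206 = -1 - 206 = -207$)
$469 + \left(12 + 5\right)^{2} k = 469 + \left(12 + 5\right)^{2} \left(-207\right) = 469 + 17^{2} \left(-207\right) = 469 + 289 \left(-207\right) = 469 - 59823 = -59354$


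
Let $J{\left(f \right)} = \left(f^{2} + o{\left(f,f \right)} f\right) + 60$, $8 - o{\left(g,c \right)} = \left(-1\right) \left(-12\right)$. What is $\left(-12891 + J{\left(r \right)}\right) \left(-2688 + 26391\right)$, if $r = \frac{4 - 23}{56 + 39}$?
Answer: $- \frac{7602832062}{25} \approx -3.0411 \cdot 10^{8}$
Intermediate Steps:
$r = - \frac{1}{5}$ ($r = - \frac{19}{95} = \left(-19\right) \frac{1}{95} = - \frac{1}{5} \approx -0.2$)
$o{\left(g,c \right)} = -4$ ($o{\left(g,c \right)} = 8 - \left(-1\right) \left(-12\right) = 8 - 12 = -4$)
$J{\left(f \right)} = 60 + f^{2} - 4 f$ ($J{\left(f \right)} = \left(f^{2} - 4 f\right) + 60 = 60 + f^{2} - 4 f$)
$\left(-12891 + J{\left(r \right)}\right) \left(-2688 + 26391\right) = \left(-12891 + \left(60 + \left(- \frac{1}{5}\right)^{2} - - \frac{4}{5}\right)\right) \left(-2688 + 26391\right) = \left(-12891 + \left(60 + \frac{1}{25} + \frac{4}{5}\right)\right) 23703 = \left(-12891 + \frac{1521}{25}\right) 23703 = \left(- \frac{320754}{25}\right) 23703 = - \frac{7602832062}{25}$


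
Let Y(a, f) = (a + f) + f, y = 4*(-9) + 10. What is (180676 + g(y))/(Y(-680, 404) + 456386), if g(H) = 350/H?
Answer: 2348613/5934682 ≈ 0.39574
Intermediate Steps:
y = -26 (y = -36 + 10 = -26)
Y(a, f) = a + 2*f
(180676 + g(y))/(Y(-680, 404) + 456386) = (180676 + 350/(-26))/((-680 + 2*404) + 456386) = (180676 + 350*(-1/26))/((-680 + 808) + 456386) = (180676 - 175/13)/(128 + 456386) = (2348613/13)/456514 = (2348613/13)*(1/456514) = 2348613/5934682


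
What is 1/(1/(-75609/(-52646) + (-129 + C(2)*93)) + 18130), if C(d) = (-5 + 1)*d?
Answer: 45884349/831883194724 ≈ 5.5157e-5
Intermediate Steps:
C(d) = -4*d
1/(1/(-75609/(-52646) + (-129 + C(2)*93)) + 18130) = 1/(1/(-75609/(-52646) + (-129 - 4*2*93)) + 18130) = 1/(1/(-75609*(-1/52646) + (-129 - 8*93)) + 18130) = 1/(1/(75609/52646 + (-129 - 744)) + 18130) = 1/(1/(75609/52646 - 873) + 18130) = 1/(1/(-45884349/52646) + 18130) = 1/(-52646/45884349 + 18130) = 1/(831883194724/45884349) = 45884349/831883194724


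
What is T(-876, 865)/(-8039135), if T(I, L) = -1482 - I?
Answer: 606/8039135 ≈ 7.5381e-5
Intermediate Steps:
T(-876, 865)/(-8039135) = (-1482 - 1*(-876))/(-8039135) = (-1482 + 876)*(-1/8039135) = -606*(-1/8039135) = 606/8039135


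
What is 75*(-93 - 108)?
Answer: -15075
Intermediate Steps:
75*(-93 - 108) = 75*(-201) = -15075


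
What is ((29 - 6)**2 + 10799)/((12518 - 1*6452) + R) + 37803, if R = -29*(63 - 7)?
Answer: 83966127/2221 ≈ 37806.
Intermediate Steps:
R = -1624 (R = -29*56 = -1624)
((29 - 6)**2 + 10799)/((12518 - 1*6452) + R) + 37803 = ((29 - 6)**2 + 10799)/((12518 - 1*6452) - 1624) + 37803 = (23**2 + 10799)/((12518 - 6452) - 1624) + 37803 = (529 + 10799)/(6066 - 1624) + 37803 = 11328/4442 + 37803 = 11328*(1/4442) + 37803 = 5664/2221 + 37803 = 83966127/2221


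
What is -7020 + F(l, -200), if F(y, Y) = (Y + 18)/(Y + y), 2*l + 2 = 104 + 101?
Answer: -1382576/197 ≈ -7018.1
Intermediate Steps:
l = 203/2 (l = -1 + (104 + 101)/2 = -1 + (½)*205 = -1 + 205/2 = 203/2 ≈ 101.50)
F(y, Y) = (18 + Y)/(Y + y)
-7020 + F(l, -200) = -7020 + (18 - 200)/(-200 + 203/2) = -7020 - 182/(-197/2) = -7020 - 2/197*(-182) = -7020 + 364/197 = -1382576/197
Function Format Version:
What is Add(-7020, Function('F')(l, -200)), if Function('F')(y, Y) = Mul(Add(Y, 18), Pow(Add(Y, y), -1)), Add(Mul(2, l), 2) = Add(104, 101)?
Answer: Rational(-1382576, 197) ≈ -7018.1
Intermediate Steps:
l = Rational(203, 2) (l = Add(-1, Mul(Rational(1, 2), Add(104, 101))) = Add(-1, Mul(Rational(1, 2), 205)) = Add(-1, Rational(205, 2)) = Rational(203, 2) ≈ 101.50)
Function('F')(y, Y) = Mul(Pow(Add(Y, y), -1), Add(18, Y)) (Function('F')(y, Y) = Mul(Add(18, Y), Pow(Add(Y, y), -1)) = Mul(Pow(Add(Y, y), -1), Add(18, Y)))
Add(-7020, Function('F')(l, -200)) = Add(-7020, Mul(Pow(Add(-200, Rational(203, 2)), -1), Add(18, -200))) = Add(-7020, Mul(Pow(Rational(-197, 2), -1), -182)) = Add(-7020, Mul(Rational(-2, 197), -182)) = Add(-7020, Rational(364, 197)) = Rational(-1382576, 197)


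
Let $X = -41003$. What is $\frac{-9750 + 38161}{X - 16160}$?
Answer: $- \frac{28411}{57163} \approx -0.49702$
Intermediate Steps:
$\frac{-9750 + 38161}{X - 16160} = \frac{-9750 + 38161}{-41003 - 16160} = \frac{28411}{-57163} = 28411 \left(- \frac{1}{57163}\right) = - \frac{28411}{57163}$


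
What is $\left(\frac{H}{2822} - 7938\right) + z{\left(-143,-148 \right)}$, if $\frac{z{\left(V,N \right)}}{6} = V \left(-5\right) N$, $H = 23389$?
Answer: $- \frac{1814121887}{2822} \approx -6.4285 \cdot 10^{5}$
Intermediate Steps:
$z{\left(V,N \right)} = - 30 N V$ ($z{\left(V,N \right)} = 6 V \left(-5\right) N = 6 - 5 V N = 6 \left(- 5 N V\right) = - 30 N V$)
$\left(\frac{H}{2822} - 7938\right) + z{\left(-143,-148 \right)} = \left(\frac{23389}{2822} - 7938\right) - \left(-4440\right) \left(-143\right) = \left(23389 \cdot \frac{1}{2822} - 7938\right) - 634920 = \left(\frac{23389}{2822} - 7938\right) - 634920 = - \frac{22377647}{2822} - 634920 = - \frac{1814121887}{2822}$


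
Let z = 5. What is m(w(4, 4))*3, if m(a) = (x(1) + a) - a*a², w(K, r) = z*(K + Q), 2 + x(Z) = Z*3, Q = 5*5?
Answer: -9145437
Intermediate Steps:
Q = 25
x(Z) = -2 + 3*Z (x(Z) = -2 + Z*3 = -2 + 3*Z)
w(K, r) = 125 + 5*K (w(K, r) = 5*(K + 25) = 5*(25 + K) = 125 + 5*K)
m(a) = 1 + a - a³ (m(a) = ((-2 + 3*1) + a) - a*a² = ((-2 + 3) + a) - a³ = (1 + a) - a³ = 1 + a - a³)
m(w(4, 4))*3 = (1 + (125 + 5*4) - (125 + 5*4)³)*3 = (1 + (125 + 20) - (125 + 20)³)*3 = (1 + 145 - 1*145³)*3 = (1 + 145 - 1*3048625)*3 = (1 + 145 - 3048625)*3 = -3048479*3 = -9145437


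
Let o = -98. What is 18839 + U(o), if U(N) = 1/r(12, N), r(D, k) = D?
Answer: 226069/12 ≈ 18839.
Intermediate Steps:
U(N) = 1/12
18839 + U(o) = 18839 + 1/12 = 226069/12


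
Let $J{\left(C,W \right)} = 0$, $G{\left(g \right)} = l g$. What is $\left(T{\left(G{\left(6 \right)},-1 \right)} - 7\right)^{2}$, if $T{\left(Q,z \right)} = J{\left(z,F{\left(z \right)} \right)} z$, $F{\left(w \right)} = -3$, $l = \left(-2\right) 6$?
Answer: $49$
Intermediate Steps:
$l = -12$
$G{\left(g \right)} = - 12 g$
$T{\left(Q,z \right)} = 0$ ($T{\left(Q,z \right)} = 0 z = 0$)
$\left(T{\left(G{\left(6 \right)},-1 \right)} - 7\right)^{2} = \left(0 - 7\right)^{2} = \left(-7\right)^{2} = 49$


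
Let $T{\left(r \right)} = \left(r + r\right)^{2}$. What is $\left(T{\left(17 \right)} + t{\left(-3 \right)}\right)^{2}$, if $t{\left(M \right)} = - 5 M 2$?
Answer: $1406596$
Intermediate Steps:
$t{\left(M \right)} = - 10 M$
$T{\left(r \right)} = 4 r^{2}$ ($T{\left(r \right)} = \left(2 r\right)^{2} = 4 r^{2}$)
$\left(T{\left(17 \right)} + t{\left(-3 \right)}\right)^{2} = \left(4 \cdot 17^{2} - -30\right)^{2} = \left(4 \cdot 289 + 30\right)^{2} = \left(1156 + 30\right)^{2} = 1186^{2} = 1406596$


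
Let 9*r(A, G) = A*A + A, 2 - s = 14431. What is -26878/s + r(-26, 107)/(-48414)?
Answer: 5851032289/3143545227 ≈ 1.8613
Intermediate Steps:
s = -14429 (s = 2 - 1*14431 = 2 - 14431 = -14429)
r(A, G) = A/9 + A**2/9 (r(A, G) = (A*A + A)/9 = (A**2 + A)/9 = (A + A**2)/9 = A/9 + A**2/9)
-26878/s + r(-26, 107)/(-48414) = -26878/(-14429) + ((1/9)*(-26)*(1 - 26))/(-48414) = -26878*(-1/14429) + ((1/9)*(-26)*(-25))*(-1/48414) = 26878/14429 + (650/9)*(-1/48414) = 26878/14429 - 325/217863 = 5851032289/3143545227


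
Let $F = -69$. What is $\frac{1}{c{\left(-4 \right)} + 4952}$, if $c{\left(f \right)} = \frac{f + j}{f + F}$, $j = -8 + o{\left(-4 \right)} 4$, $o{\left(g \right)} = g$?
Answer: $\frac{73}{361524} \approx 0.00020192$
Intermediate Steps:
$j = -24$ ($j = -8 - 16 = -24$)
$c{\left(f \right)} = \frac{-24 + f}{-69 + f}$ ($c{\left(f \right)} = \frac{f - 24}{f - 69} = \frac{-24 + f}{-69 + f}$)
$\frac{1}{c{\left(-4 \right)} + 4952} = \frac{1}{\frac{-24 - 4}{-69 - 4} + 4952} = \frac{1}{\frac{1}{-73} \left(-28\right) + 4952} = \frac{1}{\left(- \frac{1}{73}\right) \left(-28\right) + 4952} = \frac{1}{\frac{28}{73} + 4952} = \frac{1}{\frac{361524}{73}} = \frac{73}{361524}$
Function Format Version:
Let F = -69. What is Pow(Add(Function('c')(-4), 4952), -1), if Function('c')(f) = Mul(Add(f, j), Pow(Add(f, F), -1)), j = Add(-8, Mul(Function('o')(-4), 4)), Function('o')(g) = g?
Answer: Rational(73, 361524) ≈ 0.00020192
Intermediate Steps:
j = -24 (j = Add(-8, Mul(-4, 4)) = Add(-8, -16) = -24)
Function('c')(f) = Mul(Pow(Add(-69, f), -1), Add(-24, f)) (Function('c')(f) = Mul(Add(f, -24), Pow(Add(f, -69), -1)) = Mul(Add(-24, f), Pow(Add(-69, f), -1)) = Mul(Pow(Add(-69, f), -1), Add(-24, f)))
Pow(Add(Function('c')(-4), 4952), -1) = Pow(Add(Mul(Pow(Add(-69, -4), -1), Add(-24, -4)), 4952), -1) = Pow(Add(Mul(Pow(-73, -1), -28), 4952), -1) = Pow(Add(Mul(Rational(-1, 73), -28), 4952), -1) = Pow(Add(Rational(28, 73), 4952), -1) = Pow(Rational(361524, 73), -1) = Rational(73, 361524)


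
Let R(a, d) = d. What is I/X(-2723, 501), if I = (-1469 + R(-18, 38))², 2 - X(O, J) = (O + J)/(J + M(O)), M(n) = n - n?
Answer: 1025928261/3224 ≈ 3.1822e+5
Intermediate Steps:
M(n) = 0
X(O, J) = 2 - (J + O)/J (X(O, J) = 2 - (O + J)/(J + 0) = 2 - (J + O)/J)
I = 2047761 (I = (-1469 + 38)² = (-1431)² = 2047761)
I/X(-2723, 501) = 2047761/(((501 - 1*(-2723))/501)) = 2047761/(((501 + 2723)/501)) = 2047761/(((1/501)*3224)) = 2047761/(3224/501) = 2047761*(501/3224) = 1025928261/3224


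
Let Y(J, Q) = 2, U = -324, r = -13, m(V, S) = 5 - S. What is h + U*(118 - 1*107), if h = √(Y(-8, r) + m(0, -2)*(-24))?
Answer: -3564 + I*√166 ≈ -3564.0 + 12.884*I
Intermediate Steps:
h = I*√166 (h = √(2 + (5 - 1*(-2))*(-24)) = √(2 + (5 + 2)*(-24)) = √(2 + 7*(-24)) = √(2 - 168) = √(-166) = I*√166 ≈ 12.884*I)
h + U*(118 - 1*107) = I*√166 - 324*(118 - 1*107) = I*√166 - 324*(118 - 107) = I*√166 - 324*11 = I*√166 - 3564 = -3564 + I*√166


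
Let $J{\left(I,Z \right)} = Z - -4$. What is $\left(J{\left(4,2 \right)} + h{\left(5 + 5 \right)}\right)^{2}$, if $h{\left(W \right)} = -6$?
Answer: $0$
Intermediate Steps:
$J{\left(I,Z \right)} = 4 + Z$ ($J{\left(I,Z \right)} = Z + 4 = 4 + Z$)
$\left(J{\left(4,2 \right)} + h{\left(5 + 5 \right)}\right)^{2} = \left(\left(4 + 2\right) - 6\right)^{2} = \left(6 - 6\right)^{2} = 0^{2} = 0$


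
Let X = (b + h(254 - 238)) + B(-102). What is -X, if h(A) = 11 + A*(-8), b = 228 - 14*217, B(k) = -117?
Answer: 3044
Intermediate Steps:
b = -2810 (b = 228 - 3038 = -2810)
h(A) = 11 - 8*A
X = -3044 (X = (-2810 + (11 - 8*(254 - 238))) - 117 = (-2810 + (11 - 8*16)) - 117 = (-2810 + (11 - 128)) - 117 = (-2810 - 117) - 117 = -2927 - 117 = -3044)
-X = -1*(-3044) = 3044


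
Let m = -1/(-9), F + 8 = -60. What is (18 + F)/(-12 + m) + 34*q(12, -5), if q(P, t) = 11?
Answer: 40468/107 ≈ 378.21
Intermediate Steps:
F = -68 (F = -8 - 60 = -68)
m = ⅑ (m = -1*(-⅑) = ⅑ ≈ 0.11111)
(18 + F)/(-12 + m) + 34*q(12, -5) = (18 - 68)/(-12 + ⅑) + 34*11 = -50/(-107/9) + 374 = -50*(-9/107) + 374 = 450/107 + 374 = 40468/107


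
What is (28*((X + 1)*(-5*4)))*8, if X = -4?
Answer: 13440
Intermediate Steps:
(28*((X + 1)*(-5*4)))*8 = (28*((-4 + 1)*(-5*4)))*8 = (28*(-3*(-20)))*8 = (28*60)*8 = 1680*8 = 13440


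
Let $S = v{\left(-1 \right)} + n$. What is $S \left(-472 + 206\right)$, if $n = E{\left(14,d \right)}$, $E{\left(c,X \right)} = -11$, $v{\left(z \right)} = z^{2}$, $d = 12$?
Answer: $2660$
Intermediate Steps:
$n = -11$
$S = -10$ ($S = \left(-1\right)^{2} - 11 = 1 - 11 = -10$)
$S \left(-472 + 206\right) = - 10 \left(-472 + 206\right) = \left(-10\right) \left(-266\right) = 2660$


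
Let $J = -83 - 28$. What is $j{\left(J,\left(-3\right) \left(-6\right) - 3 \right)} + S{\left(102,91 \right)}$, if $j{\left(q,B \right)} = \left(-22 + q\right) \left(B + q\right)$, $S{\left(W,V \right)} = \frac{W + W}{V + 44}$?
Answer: $\frac{574628}{45} \approx 12770.0$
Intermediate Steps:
$S{\left(W,V \right)} = \frac{2 W}{44 + V}$
$J = -111$ ($J = -83 - 28 = -111$)
$j{\left(J,\left(-3\right) \left(-6\right) - 3 \right)} + S{\left(102,91 \right)} = \left(\left(-111\right)^{2} - 22 \left(\left(-3\right) \left(-6\right) - 3\right) - -2442 + \left(\left(-3\right) \left(-6\right) - 3\right) \left(-111\right)\right) + 2 \cdot 102 \frac{1}{44 + 91} = \left(12321 - 22 \left(18 - 3\right) + 2442 + \left(18 - 3\right) \left(-111\right)\right) + 2 \cdot 102 \cdot \frac{1}{135} = \left(12321 - 330 + 2442 + 15 \left(-111\right)\right) + 2 \cdot 102 \cdot \frac{1}{135} = \left(12321 - 330 + 2442 - 1665\right) + \frac{68}{45} = 12768 + \frac{68}{45} = \frac{574628}{45}$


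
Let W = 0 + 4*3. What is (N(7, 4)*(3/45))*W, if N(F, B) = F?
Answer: 28/5 ≈ 5.6000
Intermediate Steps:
W = 12 (W = 0 + 12 = 12)
(N(7, 4)*(3/45))*W = (7*(3/45))*12 = (7*(3*(1/45)))*12 = (7*(1/15))*12 = (7/15)*12 = 28/5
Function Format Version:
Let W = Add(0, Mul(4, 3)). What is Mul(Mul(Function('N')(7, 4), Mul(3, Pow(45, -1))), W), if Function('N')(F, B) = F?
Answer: Rational(28, 5) ≈ 5.6000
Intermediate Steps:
W = 12 (W = Add(0, 12) = 12)
Mul(Mul(Function('N')(7, 4), Mul(3, Pow(45, -1))), W) = Mul(Mul(7, Mul(3, Pow(45, -1))), 12) = Mul(Mul(7, Mul(3, Rational(1, 45))), 12) = Mul(Mul(7, Rational(1, 15)), 12) = Mul(Rational(7, 15), 12) = Rational(28, 5)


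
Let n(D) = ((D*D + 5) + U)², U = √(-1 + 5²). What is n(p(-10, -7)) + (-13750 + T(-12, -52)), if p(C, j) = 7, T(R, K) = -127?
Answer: -10937 + 216*√6 ≈ -10408.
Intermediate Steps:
U = 2*√6 (U = √(-1 + 25) = √24 = 2*√6 ≈ 4.8990)
n(D) = (5 + D² + 2*√6)² (n(D) = ((D*D + 5) + 2*√6)² = ((D² + 5) + 2*√6)² = ((5 + D²) + 2*√6)² = (5 + D² + 2*√6)²)
n(p(-10, -7)) + (-13750 + T(-12, -52)) = (5 + 7² + 2*√6)² + (-13750 - 127) = (5 + 49 + 2*√6)² - 13877 = (54 + 2*√6)² - 13877 = -13877 + (54 + 2*√6)²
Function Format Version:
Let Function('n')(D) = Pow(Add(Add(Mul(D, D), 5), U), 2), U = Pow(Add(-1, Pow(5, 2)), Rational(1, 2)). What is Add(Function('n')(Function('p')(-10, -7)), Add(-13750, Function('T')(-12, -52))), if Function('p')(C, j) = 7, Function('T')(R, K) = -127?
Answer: Add(-10937, Mul(216, Pow(6, Rational(1, 2)))) ≈ -10408.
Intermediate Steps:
U = Mul(2, Pow(6, Rational(1, 2))) (U = Pow(Add(-1, 25), Rational(1, 2)) = Pow(24, Rational(1, 2)) = Mul(2, Pow(6, Rational(1, 2))) ≈ 4.8990)
Function('n')(D) = Pow(Add(5, Pow(D, 2), Mul(2, Pow(6, Rational(1, 2)))), 2) (Function('n')(D) = Pow(Add(Add(Mul(D, D), 5), Mul(2, Pow(6, Rational(1, 2)))), 2) = Pow(Add(Add(Pow(D, 2), 5), Mul(2, Pow(6, Rational(1, 2)))), 2) = Pow(Add(Add(5, Pow(D, 2)), Mul(2, Pow(6, Rational(1, 2)))), 2) = Pow(Add(5, Pow(D, 2), Mul(2, Pow(6, Rational(1, 2)))), 2))
Add(Function('n')(Function('p')(-10, -7)), Add(-13750, Function('T')(-12, -52))) = Add(Pow(Add(5, Pow(7, 2), Mul(2, Pow(6, Rational(1, 2)))), 2), Add(-13750, -127)) = Add(Pow(Add(5, 49, Mul(2, Pow(6, Rational(1, 2)))), 2), -13877) = Add(Pow(Add(54, Mul(2, Pow(6, Rational(1, 2)))), 2), -13877) = Add(-13877, Pow(Add(54, Mul(2, Pow(6, Rational(1, 2)))), 2))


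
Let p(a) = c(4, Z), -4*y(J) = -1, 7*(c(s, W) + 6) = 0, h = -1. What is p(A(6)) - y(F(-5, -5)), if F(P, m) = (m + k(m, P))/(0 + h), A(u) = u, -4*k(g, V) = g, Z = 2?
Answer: -25/4 ≈ -6.2500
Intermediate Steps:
k(g, V) = -g/4
c(s, W) = -6 (c(s, W) = -6 + (⅐)*0 = -6 + 0 = -6)
F(P, m) = -3*m/4 (F(P, m) = (m - m/4)/(0 - 1) = (3*m/4)/(-1) = (3*m/4)*(-1) = -3*m/4)
y(J) = ¼ (y(J) = -¼*(-1) = ¼)
p(a) = -6
p(A(6)) - y(F(-5, -5)) = -6 - 1*¼ = -6 - ¼ = -25/4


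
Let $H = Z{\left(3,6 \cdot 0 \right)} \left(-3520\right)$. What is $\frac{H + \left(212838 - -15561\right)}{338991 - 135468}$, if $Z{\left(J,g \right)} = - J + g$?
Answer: $\frac{79653}{67841} \approx 1.1741$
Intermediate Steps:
$Z{\left(J,g \right)} = g - J$
$H = 10560$ ($H = \left(6 \cdot 0 - 3\right) \left(-3520\right) = \left(0 - 3\right) \left(-3520\right) = \left(-3\right) \left(-3520\right) = 10560$)
$\frac{H + \left(212838 - -15561\right)}{338991 - 135468} = \frac{10560 + \left(212838 - -15561\right)}{338991 - 135468} = \frac{10560 + \left(212838 + 15561\right)}{203523} = \left(10560 + 228399\right) \frac{1}{203523} = 238959 \cdot \frac{1}{203523} = \frac{79653}{67841}$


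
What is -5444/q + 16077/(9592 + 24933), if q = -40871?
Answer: 845037167/1411071275 ≈ 0.59886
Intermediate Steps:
-5444/q + 16077/(9592 + 24933) = -5444/(-40871) + 16077/(9592 + 24933) = -5444*(-1/40871) + 16077/34525 = 5444/40871 + 16077*(1/34525) = 5444/40871 + 16077/34525 = 845037167/1411071275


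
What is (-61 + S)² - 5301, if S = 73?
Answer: -5157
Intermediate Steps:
(-61 + S)² - 5301 = (-61 + 73)² - 5301 = 12² - 5301 = 144 - 5301 = -5157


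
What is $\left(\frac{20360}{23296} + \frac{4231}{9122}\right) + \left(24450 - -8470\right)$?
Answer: $\frac{437249093521}{13281632} \approx 32921.0$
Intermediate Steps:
$\left(\frac{20360}{23296} + \frac{4231}{9122}\right) + \left(24450 - -8470\right) = \left(20360 \cdot \frac{1}{23296} + 4231 \cdot \frac{1}{9122}\right) + \left(24450 + 8470\right) = \left(\frac{2545}{2912} + \frac{4231}{9122}\right) + 32920 = \frac{17768081}{13281632} + 32920 = \frac{437249093521}{13281632}$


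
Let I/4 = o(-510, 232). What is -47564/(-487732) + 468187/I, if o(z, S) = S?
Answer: 57098480319/113153824 ≈ 504.61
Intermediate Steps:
I = 928 (I = 4*232 = 928)
-47564/(-487732) + 468187/I = -47564/(-487732) + 468187/928 = -47564*(-1/487732) + 468187*(1/928) = 11891/121933 + 468187/928 = 57098480319/113153824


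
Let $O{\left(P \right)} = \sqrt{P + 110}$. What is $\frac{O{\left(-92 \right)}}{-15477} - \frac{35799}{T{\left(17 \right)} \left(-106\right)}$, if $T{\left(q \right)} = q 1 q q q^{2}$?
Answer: $\frac{35799}{150504842} - \frac{\sqrt{2}}{5159} \approx -3.6266 \cdot 10^{-5}$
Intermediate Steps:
$O{\left(P \right)} = \sqrt{110 + P}$
$T{\left(q \right)} = q^{5}$ ($T{\left(q \right)} = q q q q^{2} = q^{2} q q^{2} = q^{3} q^{2} = q^{5}$)
$\frac{O{\left(-92 \right)}}{-15477} - \frac{35799}{T{\left(17 \right)} \left(-106\right)} = \frac{\sqrt{110 - 92}}{-15477} - \frac{35799}{17^{5} \left(-106\right)} = \sqrt{18} \left(- \frac{1}{15477}\right) - \frac{35799}{1419857 \left(-106\right)} = 3 \sqrt{2} \left(- \frac{1}{15477}\right) - \frac{35799}{-150504842} = - \frac{\sqrt{2}}{5159} - - \frac{35799}{150504842} = - \frac{\sqrt{2}}{5159} + \frac{35799}{150504842} = \frac{35799}{150504842} - \frac{\sqrt{2}}{5159}$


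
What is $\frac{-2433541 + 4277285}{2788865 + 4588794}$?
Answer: $\frac{1843744}{7377659} \approx 0.24991$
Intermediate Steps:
$\frac{-2433541 + 4277285}{2788865 + 4588794} = \frac{1843744}{7377659}$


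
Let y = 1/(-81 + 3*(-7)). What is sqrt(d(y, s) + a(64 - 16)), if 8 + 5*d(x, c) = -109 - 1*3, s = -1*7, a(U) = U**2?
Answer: 2*sqrt(570) ≈ 47.749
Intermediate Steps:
y = -1/102 (y = 1/(-81 - 21) = 1/(-102) = -1/102 ≈ -0.0098039)
s = -7
d(x, c) = -24 (d(x, c) = -8/5 + (-109 - 1*3)/5 = -8/5 + (-109 - 3)/5 = -8/5 + (1/5)*(-112) = -8/5 - 112/5 = -24)
sqrt(d(y, s) + a(64 - 16)) = sqrt(-24 + (64 - 16)**2) = sqrt(-24 + 48**2) = sqrt(-24 + 2304) = sqrt(2280) = 2*sqrt(570)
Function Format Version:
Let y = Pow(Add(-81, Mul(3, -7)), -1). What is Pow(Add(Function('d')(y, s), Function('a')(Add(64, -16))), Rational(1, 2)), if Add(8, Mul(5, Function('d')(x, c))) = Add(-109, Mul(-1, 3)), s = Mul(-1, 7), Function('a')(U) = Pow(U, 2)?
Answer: Mul(2, Pow(570, Rational(1, 2))) ≈ 47.749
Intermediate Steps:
y = Rational(-1, 102) (y = Pow(Add(-81, -21), -1) = Pow(-102, -1) = Rational(-1, 102) ≈ -0.0098039)
s = -7
Function('d')(x, c) = -24 (Function('d')(x, c) = Add(Rational(-8, 5), Mul(Rational(1, 5), Add(-109, Mul(-1, 3)))) = Add(Rational(-8, 5), Mul(Rational(1, 5), Add(-109, -3))) = Add(Rational(-8, 5), Mul(Rational(1, 5), -112)) = Add(Rational(-8, 5), Rational(-112, 5)) = -24)
Pow(Add(Function('d')(y, s), Function('a')(Add(64, -16))), Rational(1, 2)) = Pow(Add(-24, Pow(Add(64, -16), 2)), Rational(1, 2)) = Pow(Add(-24, Pow(48, 2)), Rational(1, 2)) = Pow(Add(-24, 2304), Rational(1, 2)) = Pow(2280, Rational(1, 2)) = Mul(2, Pow(570, Rational(1, 2)))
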